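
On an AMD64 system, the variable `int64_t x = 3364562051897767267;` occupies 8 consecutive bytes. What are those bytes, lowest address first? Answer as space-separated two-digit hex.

3364562051897767267 in hexadecimal, padded to 64 bits, is 0x2EB1535C28203563.
Split into bytes (most-significant first): 2E B1 53 5C 28 20 35 63.
Little-endian stores the least-significant byte at the lowest address.
So at ascending addresses the bytes are 63 35 20 28 5C 53 B1 2E.

63 35 20 28 5C 53 B1 2E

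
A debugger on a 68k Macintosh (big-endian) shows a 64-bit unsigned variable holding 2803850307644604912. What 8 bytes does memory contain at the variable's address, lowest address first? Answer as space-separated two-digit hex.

26 E9 46 FF D6 86 C1 F0

2803850307644604912 in hexadecimal, padded to 64 bits, is 0x26E946FFD686C1F0.
Split into bytes (most-significant first): 26 E9 46 FF D6 86 C1 F0.
Big-endian: lowest address holds the most-significant byte.
So the memory order matches the most-significant-first order: 26 E9 46 FF D6 86 C1 F0.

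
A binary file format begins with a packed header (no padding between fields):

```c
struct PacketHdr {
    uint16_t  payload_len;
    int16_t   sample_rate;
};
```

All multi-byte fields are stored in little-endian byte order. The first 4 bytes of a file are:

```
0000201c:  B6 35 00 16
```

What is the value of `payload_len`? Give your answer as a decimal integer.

13750

`payload_len` is the first field, at byte offset 0, occupying 2 bytes.
Bytes at offsets 0..1: B6 35.
Little-endian: lowest address holds the least-significant byte.
Reassemble most-significant byte first: 35 B6 → 0x35B6.
0x35B6 = 13750.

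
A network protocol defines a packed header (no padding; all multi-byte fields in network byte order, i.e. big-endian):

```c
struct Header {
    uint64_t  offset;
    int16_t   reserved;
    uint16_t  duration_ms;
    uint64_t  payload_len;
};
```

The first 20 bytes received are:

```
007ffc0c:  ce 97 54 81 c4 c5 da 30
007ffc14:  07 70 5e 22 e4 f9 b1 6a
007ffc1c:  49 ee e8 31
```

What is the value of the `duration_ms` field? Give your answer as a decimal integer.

`duration_ms` follows `offset` (8 B), `reserved` (2 B), so it starts at offset 8 + 2 = 10 and occupies 2 bytes.
Bytes at offsets 10..11: 5E 22.
Big-endian: lowest address holds the most-significant byte.
The bytes are already most-significant first: 0x5E22.
0x5E22 = 24098.

24098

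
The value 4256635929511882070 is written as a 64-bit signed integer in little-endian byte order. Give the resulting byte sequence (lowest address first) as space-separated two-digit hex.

4256635929511882070 in hexadecimal, padded to 64 bits, is 0x3B129BD344B86D56.
Split into bytes (most-significant first): 3B 12 9B D3 44 B8 6D 56.
Little-endian: lowest address holds the least-significant byte.
So at ascending addresses the bytes are 56 6D B8 44 D3 9B 12 3B.

56 6D B8 44 D3 9B 12 3B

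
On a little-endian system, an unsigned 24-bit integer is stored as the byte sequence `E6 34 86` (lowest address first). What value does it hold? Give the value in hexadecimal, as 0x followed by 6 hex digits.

0x8634E6

Little-endian: lowest address holds the least-significant byte.
Reassemble most-significant byte first: 86 34 E6 → 0x8634E6.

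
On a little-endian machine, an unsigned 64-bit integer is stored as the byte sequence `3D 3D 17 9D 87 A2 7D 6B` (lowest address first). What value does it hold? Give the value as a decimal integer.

In little-endian order the low byte comes first in memory.
Reassemble most-significant byte first: 6B 7D A2 87 9D 17 3D 3D → 0x6B7DA2879D173D3D.
0x6B7DA2879D173D3D = 7745525637486951741.

7745525637486951741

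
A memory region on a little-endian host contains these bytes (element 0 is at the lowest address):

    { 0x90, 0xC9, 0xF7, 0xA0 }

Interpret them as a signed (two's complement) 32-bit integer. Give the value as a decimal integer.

Little-endian: lowest address holds the least-significant byte.
Reassemble most-significant byte first: A0 F7 C9 90 → 0xA0F7C990.
Top bit is set, so as a signed 32-bit value this is 0xA0F7C990 − 2^32 = -1594373744.

-1594373744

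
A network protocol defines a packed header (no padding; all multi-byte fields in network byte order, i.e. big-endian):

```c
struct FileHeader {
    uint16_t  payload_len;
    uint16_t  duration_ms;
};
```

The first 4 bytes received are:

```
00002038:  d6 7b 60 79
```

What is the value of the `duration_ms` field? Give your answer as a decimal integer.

`duration_ms` follows `payload_len` (2 bytes), so it starts at byte offset 2 and occupies 2 bytes.
Bytes at offsets 2..3: 60 79.
In big-endian order the high byte comes first in memory.
The bytes are already most-significant first: 0x6079.
0x6079 = 24697.

24697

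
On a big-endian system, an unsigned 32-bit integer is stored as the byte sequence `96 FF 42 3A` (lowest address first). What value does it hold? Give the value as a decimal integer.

Big-endian stores the most-significant byte at the lowest address.
The bytes are already most-significant first: 0x96FF423A.
0x96FF423A = 2533311034.

2533311034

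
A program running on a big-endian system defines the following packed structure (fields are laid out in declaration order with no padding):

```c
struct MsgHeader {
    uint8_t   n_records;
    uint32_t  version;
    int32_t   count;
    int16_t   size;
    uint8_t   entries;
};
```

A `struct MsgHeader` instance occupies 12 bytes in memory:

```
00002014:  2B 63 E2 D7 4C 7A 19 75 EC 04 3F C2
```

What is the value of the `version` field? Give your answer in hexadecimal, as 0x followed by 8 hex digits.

0x63E2D74C

`version` follows `n_records` (1 byte), so it starts at byte offset 1 and occupies 4 bytes.
Bytes at offsets 1..4: 63 E2 D7 4C.
Big-endian: lowest address holds the most-significant byte.
The bytes are already most-significant first: 0x63E2D74C.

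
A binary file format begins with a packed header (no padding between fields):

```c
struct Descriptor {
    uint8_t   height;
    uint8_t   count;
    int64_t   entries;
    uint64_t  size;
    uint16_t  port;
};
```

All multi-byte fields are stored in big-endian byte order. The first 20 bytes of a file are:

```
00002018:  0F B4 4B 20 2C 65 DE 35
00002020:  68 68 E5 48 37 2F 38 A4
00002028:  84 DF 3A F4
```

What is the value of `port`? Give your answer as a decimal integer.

15092

`port` follows `height` (1 B), `count` (1 B), `entries` (8 B), `size` (8 B), so it starts at offset 1 + 1 + 8 + 8 = 18 and occupies 2 bytes.
Bytes at offsets 18..19: 3A F4.
In big-endian order the high byte comes first in memory.
The bytes are already most-significant first: 0x3AF4.
0x3AF4 = 15092.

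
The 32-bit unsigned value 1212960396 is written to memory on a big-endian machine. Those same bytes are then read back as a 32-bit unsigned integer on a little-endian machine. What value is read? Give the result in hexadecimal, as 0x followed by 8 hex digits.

0x8C4E4C48

1212960396 in 32-bit hexadecimal is 0x484C4E8C.
Stored big-endian, the bytes at ascending addresses are 48 4C 4E 8C.
Read back as little-endian, the first byte is least significant, giving 0x8C4E4C48.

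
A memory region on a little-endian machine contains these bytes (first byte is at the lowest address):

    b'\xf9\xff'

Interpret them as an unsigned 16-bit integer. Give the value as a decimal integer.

65529

Little-endian: lowest address holds the least-significant byte.
Reassemble most-significant byte first: FF F9 → 0xFFF9.
0xFFF9 = 65529.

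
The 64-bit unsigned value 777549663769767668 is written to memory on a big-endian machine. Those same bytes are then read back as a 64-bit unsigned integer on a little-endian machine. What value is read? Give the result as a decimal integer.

777549663769767668 in 64-bit hexadecimal is 0x0ACA694CB038AEF4.
Stored big-endian, the bytes at ascending addresses are 0A CA 69 4C B0 38 AE F4.
Read back as little-endian, the first byte is least significant, giving 0xF4AE38B04C69CA0A.
0xF4AE38B04C69CA0A = 17631091921049471498.

17631091921049471498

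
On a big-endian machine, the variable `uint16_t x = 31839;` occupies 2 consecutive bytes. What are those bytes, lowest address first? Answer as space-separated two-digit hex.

7C 5F

31839 in hexadecimal, padded to 16 bits, is 0x7C5F.
Split into bytes (most-significant first): 7C 5F.
Big-endian stores the most-significant byte at the lowest address.
So the memory order matches the most-significant-first order: 7C 5F.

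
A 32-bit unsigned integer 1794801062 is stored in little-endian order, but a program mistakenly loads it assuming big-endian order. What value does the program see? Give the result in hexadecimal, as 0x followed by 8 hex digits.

1794801062 in 32-bit hexadecimal is 0x6AFA7DA6.
Stored little-endian, the bytes at ascending addresses are A6 7D FA 6A.
Read back as big-endian, the last byte is least significant, giving 0xA67DFA6A.

0xA67DFA6A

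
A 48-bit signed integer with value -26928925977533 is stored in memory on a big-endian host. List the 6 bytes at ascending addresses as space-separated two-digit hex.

E7 82 1E EE D4 43

Two's complement of -26928925977533 in 48 bits: 26928925977533 = 0x187DE1112BBD; invert → 0xE7821EEED442; add 1 → 0xE7821EEED443.
Split into bytes (most-significant first): E7 82 1E EE D4 43.
Big-endian: lowest address holds the most-significant byte.
So the memory order matches the most-significant-first order: E7 82 1E EE D4 43.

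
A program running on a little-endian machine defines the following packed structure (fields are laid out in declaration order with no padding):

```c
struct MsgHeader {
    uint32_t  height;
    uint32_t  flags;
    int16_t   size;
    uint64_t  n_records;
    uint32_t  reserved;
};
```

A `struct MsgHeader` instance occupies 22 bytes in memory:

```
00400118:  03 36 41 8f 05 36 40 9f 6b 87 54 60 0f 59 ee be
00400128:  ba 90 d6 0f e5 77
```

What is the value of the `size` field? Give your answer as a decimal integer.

`size` follows `height` (4 B), `flags` (4 B), so it starts at offset 4 + 4 = 8 and occupies 2 bytes.
Bytes at offsets 8..9: 6B 87.
Little-endian: lowest address holds the least-significant byte.
Reassemble most-significant byte first: 87 6B → 0x876B.
Top bit is set, so as a signed 16-bit value this is 0x876B − 2^16 = -30869.

-30869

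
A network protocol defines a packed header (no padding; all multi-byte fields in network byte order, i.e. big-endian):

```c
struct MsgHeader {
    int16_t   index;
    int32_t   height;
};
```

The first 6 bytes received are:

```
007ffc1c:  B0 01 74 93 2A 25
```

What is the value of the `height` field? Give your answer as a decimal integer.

1955801637

`height` follows `index` (2 bytes), so it starts at byte offset 2 and occupies 4 bytes.
Bytes at offsets 2..5: 74 93 2A 25.
Big-endian stores the most-significant byte at the lowest address.
The bytes are already most-significant first: 0x74932A25.
0x74932A25 = 1955801637.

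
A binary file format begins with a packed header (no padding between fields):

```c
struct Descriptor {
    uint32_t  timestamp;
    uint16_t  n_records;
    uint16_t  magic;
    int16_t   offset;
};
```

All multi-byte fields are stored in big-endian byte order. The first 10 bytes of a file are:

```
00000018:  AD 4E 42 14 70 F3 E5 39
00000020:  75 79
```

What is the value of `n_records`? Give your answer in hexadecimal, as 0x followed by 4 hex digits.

0x70F3

`n_records` follows `timestamp` (4 bytes), so it starts at byte offset 4 and occupies 2 bytes.
Bytes at offsets 4..5: 70 F3.
Big-endian stores the most-significant byte at the lowest address.
The bytes are already most-significant first: 0x70F3.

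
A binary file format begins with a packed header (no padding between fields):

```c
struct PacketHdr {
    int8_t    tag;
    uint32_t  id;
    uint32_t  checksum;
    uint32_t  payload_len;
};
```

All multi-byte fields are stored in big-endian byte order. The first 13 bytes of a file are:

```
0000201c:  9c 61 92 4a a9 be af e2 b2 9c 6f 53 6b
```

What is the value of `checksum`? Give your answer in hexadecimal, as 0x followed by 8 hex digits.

`checksum` follows `tag` (1 B), `id` (4 B), so it starts at offset 1 + 4 = 5 and occupies 4 bytes.
Bytes at offsets 5..8: BE AF E2 B2.
Big-endian stores the most-significant byte at the lowest address.
The bytes are already most-significant first: 0xBEAFE2B2.

0xBEAFE2B2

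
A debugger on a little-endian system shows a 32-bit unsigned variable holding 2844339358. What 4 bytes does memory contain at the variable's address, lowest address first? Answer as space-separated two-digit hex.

2844339358 in hexadecimal, padded to 32 bits, is 0xA9892C9E.
Split into bytes (most-significant first): A9 89 2C 9E.
Little-endian stores the least-significant byte at the lowest address.
So at ascending addresses the bytes are 9E 2C 89 A9.

9E 2C 89 A9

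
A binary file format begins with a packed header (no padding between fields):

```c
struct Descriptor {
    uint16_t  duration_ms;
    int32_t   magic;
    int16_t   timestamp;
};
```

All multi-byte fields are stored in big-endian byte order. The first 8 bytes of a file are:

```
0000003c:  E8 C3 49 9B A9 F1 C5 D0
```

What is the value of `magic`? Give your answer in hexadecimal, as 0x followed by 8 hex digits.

0x499BA9F1

`magic` follows `duration_ms` (2 bytes), so it starts at byte offset 2 and occupies 4 bytes.
Bytes at offsets 2..5: 49 9B A9 F1.
Big-endian stores the most-significant byte at the lowest address.
The bytes are already most-significant first: 0x499BA9F1.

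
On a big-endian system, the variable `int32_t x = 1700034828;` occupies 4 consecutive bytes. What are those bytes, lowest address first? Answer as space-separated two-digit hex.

65 54 79 0C

1700034828 in hexadecimal, padded to 32 bits, is 0x6554790C.
Split into bytes (most-significant first): 65 54 79 0C.
Big-endian: lowest address holds the most-significant byte.
So the memory order matches the most-significant-first order: 65 54 79 0C.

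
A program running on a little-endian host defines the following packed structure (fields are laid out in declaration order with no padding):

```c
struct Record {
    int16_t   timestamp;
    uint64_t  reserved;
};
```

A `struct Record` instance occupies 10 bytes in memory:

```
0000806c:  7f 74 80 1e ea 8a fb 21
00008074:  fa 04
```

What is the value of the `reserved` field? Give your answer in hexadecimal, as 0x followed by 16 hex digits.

0x04FA21FB8AEA1E80

`reserved` follows `timestamp` (2 bytes), so it starts at byte offset 2 and occupies 8 bytes.
Bytes at offsets 2..9: 80 1E EA 8A FB 21 FA 04.
Little-endian stores the least-significant byte at the lowest address.
Reassemble most-significant byte first: 04 FA 21 FB 8A EA 1E 80 → 0x04FA21FB8AEA1E80.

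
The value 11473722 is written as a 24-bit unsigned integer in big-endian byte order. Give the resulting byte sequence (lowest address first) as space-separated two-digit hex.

AF 13 3A

11473722 in hexadecimal, padded to 24 bits, is 0xAF133A.
Split into bytes (most-significant first): AF 13 3A.
In big-endian order the high byte comes first in memory.
So the memory order matches the most-significant-first order: AF 13 3A.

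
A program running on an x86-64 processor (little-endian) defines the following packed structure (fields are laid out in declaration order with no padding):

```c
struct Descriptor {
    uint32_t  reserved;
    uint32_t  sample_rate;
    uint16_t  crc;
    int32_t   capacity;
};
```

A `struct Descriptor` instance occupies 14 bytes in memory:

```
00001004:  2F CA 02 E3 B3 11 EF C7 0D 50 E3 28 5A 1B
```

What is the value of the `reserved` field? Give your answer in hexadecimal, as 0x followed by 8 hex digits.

`reserved` is the first field, at byte offset 0, occupying 4 bytes.
Bytes at offsets 0..3: 2F CA 02 E3.
Little-endian stores the least-significant byte at the lowest address.
Reassemble most-significant byte first: E3 02 CA 2F → 0xE302CA2F.

0xE302CA2F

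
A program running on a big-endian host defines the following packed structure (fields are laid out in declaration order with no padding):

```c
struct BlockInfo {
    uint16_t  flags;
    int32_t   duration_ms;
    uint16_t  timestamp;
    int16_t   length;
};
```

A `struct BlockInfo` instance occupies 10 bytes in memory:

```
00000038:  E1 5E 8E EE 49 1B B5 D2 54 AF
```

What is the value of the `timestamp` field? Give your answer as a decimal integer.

`timestamp` follows `flags` (2 B), `duration_ms` (4 B), so it starts at offset 2 + 4 = 6 and occupies 2 bytes.
Bytes at offsets 6..7: B5 D2.
Big-endian stores the most-significant byte at the lowest address.
The bytes are already most-significant first: 0xB5D2.
0xB5D2 = 46546.

46546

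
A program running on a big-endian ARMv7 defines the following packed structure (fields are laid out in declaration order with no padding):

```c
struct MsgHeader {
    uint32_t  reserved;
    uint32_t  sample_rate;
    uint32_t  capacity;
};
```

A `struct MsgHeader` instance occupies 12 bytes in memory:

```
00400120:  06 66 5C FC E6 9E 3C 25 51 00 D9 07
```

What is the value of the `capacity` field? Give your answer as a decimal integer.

`capacity` follows `reserved` (4 B), `sample_rate` (4 B), so it starts at offset 4 + 4 = 8 and occupies 4 bytes.
Bytes at offsets 8..11: 51 00 D9 07.
Big-endian: lowest address holds the most-significant byte.
The bytes are already most-significant first: 0x5100D907.
0x5100D907 = 1359010055.

1359010055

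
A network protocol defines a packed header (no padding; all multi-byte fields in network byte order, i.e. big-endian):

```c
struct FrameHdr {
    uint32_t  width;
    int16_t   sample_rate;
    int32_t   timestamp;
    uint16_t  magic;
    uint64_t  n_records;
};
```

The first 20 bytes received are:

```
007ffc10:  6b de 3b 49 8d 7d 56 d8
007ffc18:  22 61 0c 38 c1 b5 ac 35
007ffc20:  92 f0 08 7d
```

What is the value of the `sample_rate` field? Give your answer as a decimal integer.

`sample_rate` follows `width` (4 bytes), so it starts at byte offset 4 and occupies 2 bytes.
Bytes at offsets 4..5: 8D 7D.
Big-endian stores the most-significant byte at the lowest address.
The bytes are already most-significant first: 0x8D7D.
Top bit is set, so as a signed 16-bit value this is 0x8D7D − 2^16 = -29315.

-29315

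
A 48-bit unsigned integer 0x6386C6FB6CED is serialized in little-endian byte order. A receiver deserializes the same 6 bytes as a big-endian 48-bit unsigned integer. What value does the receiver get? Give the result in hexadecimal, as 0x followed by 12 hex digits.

Stored little-endian, the bytes at ascending addresses are ED 6C FB C6 86 63.
Read back as big-endian, the last byte is least significant, giving 0xED6CFBC68663.

0xED6CFBC68663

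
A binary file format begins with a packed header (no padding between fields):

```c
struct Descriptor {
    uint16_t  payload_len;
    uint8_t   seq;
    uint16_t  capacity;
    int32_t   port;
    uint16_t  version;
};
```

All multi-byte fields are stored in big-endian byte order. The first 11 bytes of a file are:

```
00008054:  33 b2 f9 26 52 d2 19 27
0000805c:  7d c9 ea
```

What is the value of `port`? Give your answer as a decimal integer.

-770103427

`port` follows `payload_len` (2 B), `seq` (1 B), `capacity` (2 B), so it starts at offset 2 + 1 + 2 = 5 and occupies 4 bytes.
Bytes at offsets 5..8: D2 19 27 7D.
In big-endian order the high byte comes first in memory.
The bytes are already most-significant first: 0xD219277D.
Top bit is set, so as a signed 32-bit value this is 0xD219277D − 2^32 = -770103427.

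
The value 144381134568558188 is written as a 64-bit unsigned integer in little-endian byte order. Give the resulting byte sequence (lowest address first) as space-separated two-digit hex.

144381134568558188 in hexadecimal, padded to 64 bits, is 0x0200F1E07E3A0E6C.
Split into bytes (most-significant first): 02 00 F1 E0 7E 3A 0E 6C.
In little-endian order the low byte comes first in memory.
So at ascending addresses the bytes are 6C 0E 3A 7E E0 F1 00 02.

6C 0E 3A 7E E0 F1 00 02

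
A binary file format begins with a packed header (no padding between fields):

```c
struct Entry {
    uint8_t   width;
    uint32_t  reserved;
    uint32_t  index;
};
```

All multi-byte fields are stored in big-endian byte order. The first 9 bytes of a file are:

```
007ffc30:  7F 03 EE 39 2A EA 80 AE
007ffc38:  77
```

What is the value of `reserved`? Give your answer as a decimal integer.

`reserved` follows `width` (1 byte), so it starts at byte offset 1 and occupies 4 bytes.
Bytes at offsets 1..4: 03 EE 39 2A.
Big-endian stores the most-significant byte at the lowest address.
The bytes are already most-significant first: 0x03EE392A.
0x03EE392A = 65943850.

65943850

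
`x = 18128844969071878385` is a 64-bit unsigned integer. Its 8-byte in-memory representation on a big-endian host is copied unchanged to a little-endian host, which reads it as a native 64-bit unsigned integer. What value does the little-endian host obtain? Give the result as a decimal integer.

17375073014279345915

18128844969071878385 in 64-bit hexadecimal is 0xFB969872D9A820F1.
Stored big-endian, the bytes at ascending addresses are FB 96 98 72 D9 A8 20 F1.
Read back as little-endian, the first byte is least significant, giving 0xF120A8D9729896FB.
0xF120A8D9729896FB = 17375073014279345915.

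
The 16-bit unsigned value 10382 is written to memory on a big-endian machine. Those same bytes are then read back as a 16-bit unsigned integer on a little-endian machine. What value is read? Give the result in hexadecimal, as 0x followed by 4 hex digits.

0x8E28

10382 in 16-bit hexadecimal is 0x288E.
Stored big-endian, the bytes at ascending addresses are 28 8E.
Read back as little-endian, the first byte is least significant, giving 0x8E28.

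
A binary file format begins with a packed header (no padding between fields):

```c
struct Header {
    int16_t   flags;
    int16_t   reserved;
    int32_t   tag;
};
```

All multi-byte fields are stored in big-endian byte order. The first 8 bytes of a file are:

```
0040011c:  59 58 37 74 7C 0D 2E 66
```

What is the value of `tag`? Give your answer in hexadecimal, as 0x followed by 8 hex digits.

0x7C0D2E66

`tag` follows `flags` (2 B), `reserved` (2 B), so it starts at offset 2 + 2 = 4 and occupies 4 bytes.
Bytes at offsets 4..7: 7C 0D 2E 66.
Big-endian: lowest address holds the most-significant byte.
The bytes are already most-significant first: 0x7C0D2E66.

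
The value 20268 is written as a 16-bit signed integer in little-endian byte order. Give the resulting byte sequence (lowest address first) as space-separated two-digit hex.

2C 4F

20268 in hexadecimal, padded to 16 bits, is 0x4F2C.
Split into bytes (most-significant first): 4F 2C.
Little-endian stores the least-significant byte at the lowest address.
So at ascending addresses the bytes are 2C 4F.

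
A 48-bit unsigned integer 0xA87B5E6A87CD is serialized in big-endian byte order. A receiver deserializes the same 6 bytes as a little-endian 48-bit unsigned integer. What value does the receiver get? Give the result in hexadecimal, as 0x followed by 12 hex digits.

0xCD876A5E7BA8

Stored big-endian, the bytes at ascending addresses are A8 7B 5E 6A 87 CD.
Read back as little-endian, the first byte is least significant, giving 0xCD876A5E7BA8.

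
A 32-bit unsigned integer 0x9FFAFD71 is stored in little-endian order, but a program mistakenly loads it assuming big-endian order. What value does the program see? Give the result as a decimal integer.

Stored little-endian, the bytes at ascending addresses are 71 FD FA 9F.
Read back as big-endian, the last byte is least significant, giving 0x71FDFA9F.
0x71FDFA9F = 1912470175.

1912470175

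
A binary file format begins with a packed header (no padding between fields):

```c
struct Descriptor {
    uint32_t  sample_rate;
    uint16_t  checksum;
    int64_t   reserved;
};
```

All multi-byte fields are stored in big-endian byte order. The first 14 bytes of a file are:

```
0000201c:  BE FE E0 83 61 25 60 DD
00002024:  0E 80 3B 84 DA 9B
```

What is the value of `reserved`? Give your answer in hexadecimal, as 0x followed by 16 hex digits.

0x60DD0E803B84DA9B

`reserved` follows `sample_rate` (4 B), `checksum` (2 B), so it starts at offset 4 + 2 = 6 and occupies 8 bytes.
Bytes at offsets 6..13: 60 DD 0E 80 3B 84 DA 9B.
Big-endian stores the most-significant byte at the lowest address.
The bytes are already most-significant first: 0x60DD0E803B84DA9B.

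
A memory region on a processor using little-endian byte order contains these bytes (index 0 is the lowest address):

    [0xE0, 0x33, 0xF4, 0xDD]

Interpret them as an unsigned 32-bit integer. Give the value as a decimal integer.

Little-endian: lowest address holds the least-significant byte.
Reassemble most-significant byte first: DD F4 33 E0 → 0xDDF433E0.
0xDDF433E0 = 3723768800.

3723768800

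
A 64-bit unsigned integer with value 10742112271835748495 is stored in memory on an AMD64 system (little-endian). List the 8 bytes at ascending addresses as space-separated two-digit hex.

10742112271835748495 in hexadecimal, padded to 64 bits, is 0x9513A6327422588F.
Split into bytes (most-significant first): 95 13 A6 32 74 22 58 8F.
In little-endian order the low byte comes first in memory.
So at ascending addresses the bytes are 8F 58 22 74 32 A6 13 95.

8F 58 22 74 32 A6 13 95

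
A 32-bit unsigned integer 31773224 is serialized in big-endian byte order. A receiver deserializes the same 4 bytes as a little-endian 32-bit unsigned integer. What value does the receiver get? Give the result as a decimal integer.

684909569

31773224 in 32-bit hexadecimal is 0x01E4D228.
Stored big-endian, the bytes at ascending addresses are 01 E4 D2 28.
Read back as little-endian, the first byte is least significant, giving 0x28D2E401.
0x28D2E401 = 684909569.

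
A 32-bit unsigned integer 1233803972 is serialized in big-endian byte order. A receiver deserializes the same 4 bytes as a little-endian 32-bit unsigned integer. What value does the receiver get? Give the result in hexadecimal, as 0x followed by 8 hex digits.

1233803972 in 32-bit hexadecimal is 0x498A5AC4.
Stored big-endian, the bytes at ascending addresses are 49 8A 5A C4.
Read back as little-endian, the first byte is least significant, giving 0xC45A8A49.

0xC45A8A49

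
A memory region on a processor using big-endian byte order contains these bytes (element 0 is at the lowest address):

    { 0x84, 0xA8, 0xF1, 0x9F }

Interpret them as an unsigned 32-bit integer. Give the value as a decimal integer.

Big-endian: lowest address holds the most-significant byte.
The bytes are already most-significant first: 0x84A8F19F.
0x84A8F19F = 2225664415.

2225664415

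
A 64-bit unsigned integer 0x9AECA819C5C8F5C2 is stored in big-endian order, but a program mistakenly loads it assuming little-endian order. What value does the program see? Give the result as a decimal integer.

14048355361516743834

Stored big-endian, the bytes at ascending addresses are 9A EC A8 19 C5 C8 F5 C2.
Read back as little-endian, the first byte is least significant, giving 0xC2F5C8C519A8EC9A.
0xC2F5C8C519A8EC9A = 14048355361516743834.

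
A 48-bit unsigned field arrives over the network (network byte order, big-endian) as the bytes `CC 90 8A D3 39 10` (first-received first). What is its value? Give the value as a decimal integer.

224921176455440

Big-endian: lowest address holds the most-significant byte.
The bytes are already most-significant first: 0xCC908AD33910.
0xCC908AD33910 = 224921176455440.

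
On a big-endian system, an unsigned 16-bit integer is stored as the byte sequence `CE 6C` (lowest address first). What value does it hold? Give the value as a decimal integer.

Big-endian stores the most-significant byte at the lowest address.
The bytes are already most-significant first: 0xCE6C.
0xCE6C = 52844.

52844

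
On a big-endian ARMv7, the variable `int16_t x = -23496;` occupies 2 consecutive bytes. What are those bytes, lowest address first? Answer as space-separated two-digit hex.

Two's complement of -23496 in 16 bits: 23496 = 0x5BC8; invert → 0xA437; add 1 → 0xA438.
Split into bytes (most-significant first): A4 38.
In big-endian order the high byte comes first in memory.
So the memory order matches the most-significant-first order: A4 38.

A4 38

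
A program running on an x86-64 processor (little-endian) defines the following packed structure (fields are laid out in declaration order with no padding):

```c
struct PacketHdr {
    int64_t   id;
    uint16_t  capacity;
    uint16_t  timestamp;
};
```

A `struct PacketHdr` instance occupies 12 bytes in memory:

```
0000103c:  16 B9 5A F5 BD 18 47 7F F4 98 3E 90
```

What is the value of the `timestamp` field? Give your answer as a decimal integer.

36926

`timestamp` follows `id` (8 B), `capacity` (2 B), so it starts at offset 8 + 2 = 10 and occupies 2 bytes.
Bytes at offsets 10..11: 3E 90.
Little-endian stores the least-significant byte at the lowest address.
Reassemble most-significant byte first: 90 3E → 0x903E.
0x903E = 36926.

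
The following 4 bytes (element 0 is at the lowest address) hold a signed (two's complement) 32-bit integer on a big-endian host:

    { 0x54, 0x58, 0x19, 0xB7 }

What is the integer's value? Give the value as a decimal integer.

1415059895

Big-endian stores the most-significant byte at the lowest address.
The bytes are already most-significant first: 0x545819B7.
0x545819B7 = 1415059895.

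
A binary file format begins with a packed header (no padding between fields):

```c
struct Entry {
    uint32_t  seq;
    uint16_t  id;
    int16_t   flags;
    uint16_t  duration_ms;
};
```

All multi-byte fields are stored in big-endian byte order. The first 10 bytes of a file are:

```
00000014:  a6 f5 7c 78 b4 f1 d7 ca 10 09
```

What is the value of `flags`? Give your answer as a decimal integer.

-10294

`flags` follows `seq` (4 B), `id` (2 B), so it starts at offset 4 + 2 = 6 and occupies 2 bytes.
Bytes at offsets 6..7: D7 CA.
In big-endian order the high byte comes first in memory.
The bytes are already most-significant first: 0xD7CA.
Top bit is set, so as a signed 16-bit value this is 0xD7CA − 2^16 = -10294.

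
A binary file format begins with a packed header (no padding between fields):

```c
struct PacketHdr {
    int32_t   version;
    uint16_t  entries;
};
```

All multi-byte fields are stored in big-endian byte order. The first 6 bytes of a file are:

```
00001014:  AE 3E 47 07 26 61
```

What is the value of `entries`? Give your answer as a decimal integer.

`entries` follows `version` (4 bytes), so it starts at byte offset 4 and occupies 2 bytes.
Bytes at offsets 4..5: 26 61.
In big-endian order the high byte comes first in memory.
The bytes are already most-significant first: 0x2661.
0x2661 = 9825.

9825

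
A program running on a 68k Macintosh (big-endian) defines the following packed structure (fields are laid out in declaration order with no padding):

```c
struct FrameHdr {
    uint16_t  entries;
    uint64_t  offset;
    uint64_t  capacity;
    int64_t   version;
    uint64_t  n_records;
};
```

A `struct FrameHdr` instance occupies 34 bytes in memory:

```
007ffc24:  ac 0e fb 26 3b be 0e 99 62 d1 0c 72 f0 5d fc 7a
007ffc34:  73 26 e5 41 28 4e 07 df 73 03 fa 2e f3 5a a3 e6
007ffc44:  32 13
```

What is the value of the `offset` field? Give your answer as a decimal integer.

`offset` follows `entries` (2 bytes), so it starts at byte offset 2 and occupies 8 bytes.
Bytes at offsets 2..9: FB 26 3B BE 0E 99 62 D1.
Big-endian stores the most-significant byte at the lowest address.
The bytes are already most-significant first: 0xFB263BBE0E9962D1.
0xFB263BBE0E9962D1 = 18097217840109675217.

18097217840109675217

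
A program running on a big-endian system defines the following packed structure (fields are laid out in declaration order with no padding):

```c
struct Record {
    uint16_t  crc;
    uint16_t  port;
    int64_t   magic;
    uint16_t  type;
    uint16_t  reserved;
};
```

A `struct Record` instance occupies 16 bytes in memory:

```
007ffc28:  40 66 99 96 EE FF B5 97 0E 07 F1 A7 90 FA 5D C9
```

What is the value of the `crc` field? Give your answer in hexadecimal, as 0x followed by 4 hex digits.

`crc` is the first field, at byte offset 0, occupying 2 bytes.
Bytes at offsets 0..1: 40 66.
In big-endian order the high byte comes first in memory.
The bytes are already most-significant first: 0x4066.

0x4066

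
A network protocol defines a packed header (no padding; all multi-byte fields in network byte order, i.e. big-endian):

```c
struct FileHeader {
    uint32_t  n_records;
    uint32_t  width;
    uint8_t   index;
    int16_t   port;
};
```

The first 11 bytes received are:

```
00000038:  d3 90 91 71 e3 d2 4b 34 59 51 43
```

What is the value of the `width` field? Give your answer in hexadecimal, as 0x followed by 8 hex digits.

0xE3D24B34

`width` follows `n_records` (4 bytes), so it starts at byte offset 4 and occupies 4 bytes.
Bytes at offsets 4..7: E3 D2 4B 34.
Big-endian stores the most-significant byte at the lowest address.
The bytes are already most-significant first: 0xE3D24B34.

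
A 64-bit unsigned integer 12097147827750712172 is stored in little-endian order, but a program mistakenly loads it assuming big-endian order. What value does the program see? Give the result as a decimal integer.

7796707445248876967

12097147827750712172 in 64-bit hexadecimal is 0xA7E1B3DB1C78336C.
Stored little-endian, the bytes at ascending addresses are 6C 33 78 1C DB B3 E1 A7.
Read back as big-endian, the last byte is least significant, giving 0x6C33781CDBB3E1A7.
0x6C33781CDBB3E1A7 = 7796707445248876967.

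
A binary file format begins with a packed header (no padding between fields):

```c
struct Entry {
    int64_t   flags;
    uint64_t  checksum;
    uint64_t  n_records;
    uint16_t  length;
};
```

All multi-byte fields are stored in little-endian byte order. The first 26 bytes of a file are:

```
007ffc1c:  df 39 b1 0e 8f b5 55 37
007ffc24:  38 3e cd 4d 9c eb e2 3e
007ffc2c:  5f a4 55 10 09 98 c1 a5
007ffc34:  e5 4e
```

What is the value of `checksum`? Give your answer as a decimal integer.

`checksum` follows `flags` (8 bytes), so it starts at byte offset 8 and occupies 8 bytes.
Bytes at offsets 8..15: 38 3E CD 4D 9C EB E2 3E.
Little-endian: lowest address holds the least-significant byte.
Reassemble most-significant byte first: 3E E2 EB 9C 4D CD 3E 38 → 0x3EE2EB9C4DCD3E38.
0x3EE2EB9C4DCD3E38 = 4531443231640862264.

4531443231640862264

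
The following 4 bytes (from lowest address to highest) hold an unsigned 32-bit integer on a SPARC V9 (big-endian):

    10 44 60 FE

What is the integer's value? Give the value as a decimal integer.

In big-endian order the high byte comes first in memory.
The bytes are already most-significant first: 0x104460FE.
0x104460FE = 272916734.

272916734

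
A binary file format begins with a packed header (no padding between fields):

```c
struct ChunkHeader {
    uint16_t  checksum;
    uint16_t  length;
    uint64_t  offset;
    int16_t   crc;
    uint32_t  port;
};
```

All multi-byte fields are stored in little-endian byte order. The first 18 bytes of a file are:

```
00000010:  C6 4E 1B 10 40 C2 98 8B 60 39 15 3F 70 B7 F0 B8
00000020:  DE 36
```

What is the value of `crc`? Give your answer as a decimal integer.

-18576

`crc` follows `checksum` (2 B), `length` (2 B), `offset` (8 B), so it starts at offset 2 + 2 + 8 = 12 and occupies 2 bytes.
Bytes at offsets 12..13: 70 B7.
In little-endian order the low byte comes first in memory.
Reassemble most-significant byte first: B7 70 → 0xB770.
Top bit is set, so as a signed 16-bit value this is 0xB770 − 2^16 = -18576.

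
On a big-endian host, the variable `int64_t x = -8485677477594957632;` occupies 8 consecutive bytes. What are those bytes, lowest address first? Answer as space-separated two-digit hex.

8A 3C D1 4B 0D 6B 78 C0

Two's complement of -8485677477594957632 in 64 bits: 8485677477594957632 = 0x75C32EB4F2948740; invert → 0x8A3CD14B0D6B78BF; add 1 → 0x8A3CD14B0D6B78C0.
Split into bytes (most-significant first): 8A 3C D1 4B 0D 6B 78 C0.
Big-endian: lowest address holds the most-significant byte.
So the memory order matches the most-significant-first order: 8A 3C D1 4B 0D 6B 78 C0.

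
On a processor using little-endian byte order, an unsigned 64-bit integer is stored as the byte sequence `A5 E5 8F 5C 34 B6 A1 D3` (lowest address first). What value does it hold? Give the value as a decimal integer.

15249670149260699045

In little-endian order the low byte comes first in memory.
Reassemble most-significant byte first: D3 A1 B6 34 5C 8F E5 A5 → 0xD3A1B6345C8FE5A5.
0xD3A1B6345C8FE5A5 = 15249670149260699045.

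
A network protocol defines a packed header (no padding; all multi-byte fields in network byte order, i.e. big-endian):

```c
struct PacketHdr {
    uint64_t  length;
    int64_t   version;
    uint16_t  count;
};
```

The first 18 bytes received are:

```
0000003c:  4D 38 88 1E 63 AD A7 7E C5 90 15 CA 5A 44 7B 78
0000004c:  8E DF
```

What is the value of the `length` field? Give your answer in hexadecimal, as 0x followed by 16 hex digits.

`length` is the first field, at byte offset 0, occupying 8 bytes.
Bytes at offsets 0..7: 4D 38 88 1E 63 AD A7 7E.
In big-endian order the high byte comes first in memory.
The bytes are already most-significant first: 0x4D38881E63ADA77E.

0x4D38881E63ADA77E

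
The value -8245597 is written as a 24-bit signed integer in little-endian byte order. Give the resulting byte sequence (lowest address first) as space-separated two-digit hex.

A3 2E 82

Two's complement of -8245597 in 24 bits: 8245597 = 0x7DD15D; invert → 0x822EA2; add 1 → 0x822EA3.
Split into bytes (most-significant first): 82 2E A3.
In little-endian order the low byte comes first in memory.
So at ascending addresses the bytes are A3 2E 82.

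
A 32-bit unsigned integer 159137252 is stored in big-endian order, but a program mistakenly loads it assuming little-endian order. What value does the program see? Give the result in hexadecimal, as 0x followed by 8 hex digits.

0xE43D7C09

159137252 in 32-bit hexadecimal is 0x097C3DE4.
Stored big-endian, the bytes at ascending addresses are 09 7C 3D E4.
Read back as little-endian, the first byte is least significant, giving 0xE43D7C09.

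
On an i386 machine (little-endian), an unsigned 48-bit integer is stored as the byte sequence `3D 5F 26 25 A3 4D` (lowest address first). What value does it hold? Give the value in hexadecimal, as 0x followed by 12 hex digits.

Little-endian stores the least-significant byte at the lowest address.
Reassemble most-significant byte first: 4D A3 25 26 5F 3D → 0x4DA325265F3D.

0x4DA325265F3D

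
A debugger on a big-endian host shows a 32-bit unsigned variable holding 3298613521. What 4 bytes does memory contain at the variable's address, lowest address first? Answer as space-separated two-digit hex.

3298613521 in hexadecimal, padded to 32 bits, is 0xC49CD911.
Split into bytes (most-significant first): C4 9C D9 11.
In big-endian order the high byte comes first in memory.
So the memory order matches the most-significant-first order: C4 9C D9 11.

C4 9C D9 11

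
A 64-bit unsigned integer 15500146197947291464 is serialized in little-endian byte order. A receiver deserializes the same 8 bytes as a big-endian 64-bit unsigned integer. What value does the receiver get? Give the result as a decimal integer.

5194697660330941399

15500146197947291464 in 64-bit hexadecimal is 0xD71B94D7FF451748.
Stored little-endian, the bytes at ascending addresses are 48 17 45 FF D7 94 1B D7.
Read back as big-endian, the last byte is least significant, giving 0x481745FFD7941BD7.
0x481745FFD7941BD7 = 5194697660330941399.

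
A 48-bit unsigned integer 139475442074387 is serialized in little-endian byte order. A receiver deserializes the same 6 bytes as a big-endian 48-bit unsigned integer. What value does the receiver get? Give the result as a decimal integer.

20904380258942

139475442074387 in 48-bit hexadecimal is 0x7EDA282E0313.
Stored little-endian, the bytes at ascending addresses are 13 03 2E 28 DA 7E.
Read back as big-endian, the last byte is least significant, giving 0x13032E28DA7E.
0x13032E28DA7E = 20904380258942.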